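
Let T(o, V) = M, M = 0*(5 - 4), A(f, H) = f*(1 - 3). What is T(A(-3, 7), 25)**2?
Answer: 0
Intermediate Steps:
A(f, H) = -2*f (A(f, H) = f*(-2) = -2*f)
M = 0 (M = 0*1 = 0)
T(o, V) = 0
T(A(-3, 7), 25)**2 = 0**2 = 0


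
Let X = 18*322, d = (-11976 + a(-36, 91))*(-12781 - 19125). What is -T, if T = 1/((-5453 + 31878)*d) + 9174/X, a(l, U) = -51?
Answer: -61524998592433/38870600811175 ≈ -1.5828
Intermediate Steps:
d = 383733462 (d = (-11976 - 51)*(-12781 - 19125) = -12027*(-31906) = 383733462)
X = 5796
T = 61524998592433/38870600811175 (T = 1/((-5453 + 31878)*383733462) + 9174/5796 = (1/383733462)/26425 + 9174*(1/5796) = (1/26425)*(1/383733462) + 1529/966 = 1/10140156733350 + 1529/966 = 61524998592433/38870600811175 ≈ 1.5828)
-T = -1*61524998592433/38870600811175 = -61524998592433/38870600811175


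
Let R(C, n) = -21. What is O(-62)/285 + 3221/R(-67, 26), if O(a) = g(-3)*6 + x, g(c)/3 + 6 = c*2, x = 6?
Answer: -61493/399 ≈ -154.12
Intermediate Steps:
g(c) = -18 + 6*c (g(c) = -18 + 3*(c*2) = -18 + 3*(2*c) = -18 + 6*c)
O(a) = -210 (O(a) = (-18 + 6*(-3))*6 + 6 = (-18 - 18)*6 + 6 = -36*6 + 6 = -216 + 6 = -210)
O(-62)/285 + 3221/R(-67, 26) = -210/285 + 3221/(-21) = -210*1/285 + 3221*(-1/21) = -14/19 - 3221/21 = -61493/399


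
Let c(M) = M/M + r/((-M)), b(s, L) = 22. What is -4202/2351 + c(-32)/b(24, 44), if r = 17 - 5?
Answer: -64881/37616 ≈ -1.7248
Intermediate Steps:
r = 12
c(M) = 1 - 12/M (c(M) = M/M + 12/((-M)) = 1 + 12*(-1/M) = 1 - 12/M)
-4202/2351 + c(-32)/b(24, 44) = -4202/2351 + ((-12 - 32)/(-32))/22 = -4202*1/2351 - 1/32*(-44)*(1/22) = -4202/2351 + (11/8)*(1/22) = -4202/2351 + 1/16 = -64881/37616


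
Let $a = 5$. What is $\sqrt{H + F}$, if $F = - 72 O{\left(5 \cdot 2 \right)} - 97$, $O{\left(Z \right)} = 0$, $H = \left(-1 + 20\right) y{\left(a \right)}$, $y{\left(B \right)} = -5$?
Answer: $8 i \sqrt{3} \approx 13.856 i$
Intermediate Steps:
$H = -95$ ($H = \left(-1 + 20\right) \left(-5\right) = 19 \left(-5\right) = -95$)
$F = -97$ ($F = \left(-72\right) 0 - 97 = 0 - 97 = -97$)
$\sqrt{H + F} = \sqrt{-95 - 97} = \sqrt{-192} = 8 i \sqrt{3}$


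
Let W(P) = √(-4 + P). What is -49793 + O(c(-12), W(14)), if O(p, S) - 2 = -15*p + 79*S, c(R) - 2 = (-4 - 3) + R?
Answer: -49536 + 79*√10 ≈ -49286.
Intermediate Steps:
c(R) = -5 + R (c(R) = 2 + ((-4 - 3) + R) = 2 + (-7 + R) = -5 + R)
O(p, S) = 2 - 15*p + 79*S (O(p, S) = 2 + (-15*p + 79*S) = 2 - 15*p + 79*S)
-49793 + O(c(-12), W(14)) = -49793 + (2 - 15*(-5 - 12) + 79*√(-4 + 14)) = -49793 + (2 - 15*(-17) + 79*√10) = -49793 + (2 + 255 + 79*√10) = -49793 + (257 + 79*√10) = -49536 + 79*√10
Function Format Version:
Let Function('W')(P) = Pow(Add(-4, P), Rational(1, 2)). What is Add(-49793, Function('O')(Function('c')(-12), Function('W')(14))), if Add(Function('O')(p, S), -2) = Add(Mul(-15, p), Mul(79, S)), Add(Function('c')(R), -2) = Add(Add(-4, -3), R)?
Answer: Add(-49536, Mul(79, Pow(10, Rational(1, 2)))) ≈ -49286.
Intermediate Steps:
Function('c')(R) = Add(-5, R) (Function('c')(R) = Add(2, Add(Add(-4, -3), R)) = Add(2, Add(-7, R)) = Add(-5, R))
Function('O')(p, S) = Add(2, Mul(-15, p), Mul(79, S)) (Function('O')(p, S) = Add(2, Add(Mul(-15, p), Mul(79, S))) = Add(2, Mul(-15, p), Mul(79, S)))
Add(-49793, Function('O')(Function('c')(-12), Function('W')(14))) = Add(-49793, Add(2, Mul(-15, Add(-5, -12)), Mul(79, Pow(Add(-4, 14), Rational(1, 2))))) = Add(-49793, Add(2, Mul(-15, -17), Mul(79, Pow(10, Rational(1, 2))))) = Add(-49793, Add(2, 255, Mul(79, Pow(10, Rational(1, 2))))) = Add(-49793, Add(257, Mul(79, Pow(10, Rational(1, 2))))) = Add(-49536, Mul(79, Pow(10, Rational(1, 2))))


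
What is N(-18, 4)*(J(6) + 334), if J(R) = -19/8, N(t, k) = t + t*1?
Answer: -23877/2 ≈ -11939.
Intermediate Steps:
N(t, k) = 2*t (N(t, k) = t + t = 2*t)
J(R) = -19/8 (J(R) = -19*⅛ = -19/8)
N(-18, 4)*(J(6) + 334) = (2*(-18))*(-19/8 + 334) = -36*2653/8 = -23877/2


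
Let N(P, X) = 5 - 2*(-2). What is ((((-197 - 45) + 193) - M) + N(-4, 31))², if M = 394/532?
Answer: 117440569/70756 ≈ 1659.8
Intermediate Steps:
N(P, X) = 9 (N(P, X) = 5 + 4 = 9)
M = 197/266 (M = 394*(1/532) = 197/266 ≈ 0.74060)
((((-197 - 45) + 193) - M) + N(-4, 31))² = ((((-197 - 45) + 193) - 1*197/266) + 9)² = (((-242 + 193) - 197/266) + 9)² = ((-49 - 197/266) + 9)² = (-13231/266 + 9)² = (-10837/266)² = 117440569/70756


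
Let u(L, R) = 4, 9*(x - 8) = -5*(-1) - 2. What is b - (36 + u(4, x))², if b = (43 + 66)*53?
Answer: 4177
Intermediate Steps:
x = 25/3 (x = 8 + (-5*(-1) - 2)/9 = 8 + (5 - 2)/9 = 8 + (⅑)*3 = 8 + ⅓ = 25/3 ≈ 8.3333)
b = 5777 (b = 109*53 = 5777)
b - (36 + u(4, x))² = 5777 - (36 + 4)² = 5777 - 1*40² = 5777 - 1*1600 = 5777 - 1600 = 4177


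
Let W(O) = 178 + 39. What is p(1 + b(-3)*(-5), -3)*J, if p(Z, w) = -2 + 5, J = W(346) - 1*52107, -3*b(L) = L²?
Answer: -155670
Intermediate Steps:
b(L) = -L²/3
W(O) = 217
J = -51890 (J = 217 - 1*52107 = 217 - 52107 = -51890)
p(Z, w) = 3
p(1 + b(-3)*(-5), -3)*J = 3*(-51890) = -155670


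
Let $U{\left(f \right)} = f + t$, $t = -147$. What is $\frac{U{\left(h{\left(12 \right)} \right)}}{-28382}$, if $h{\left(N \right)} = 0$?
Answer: $\frac{147}{28382} \approx 0.0051793$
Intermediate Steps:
$U{\left(f \right)} = -147 + f$ ($U{\left(f \right)} = f - 147 = -147 + f$)
$\frac{U{\left(h{\left(12 \right)} \right)}}{-28382} = \frac{-147 + 0}{-28382} = \left(-147\right) \left(- \frac{1}{28382}\right) = \frac{147}{28382}$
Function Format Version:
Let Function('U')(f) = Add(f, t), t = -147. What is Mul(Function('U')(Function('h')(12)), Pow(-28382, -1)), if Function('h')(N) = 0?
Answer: Rational(147, 28382) ≈ 0.0051793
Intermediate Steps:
Function('U')(f) = Add(-147, f) (Function('U')(f) = Add(f, -147) = Add(-147, f))
Mul(Function('U')(Function('h')(12)), Pow(-28382, -1)) = Mul(Add(-147, 0), Pow(-28382, -1)) = Mul(-147, Rational(-1, 28382)) = Rational(147, 28382)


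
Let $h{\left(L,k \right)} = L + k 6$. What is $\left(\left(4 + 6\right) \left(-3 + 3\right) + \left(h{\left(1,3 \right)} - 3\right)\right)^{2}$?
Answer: $256$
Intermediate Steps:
$h{\left(L,k \right)} = L + 6 k$
$\left(\left(4 + 6\right) \left(-3 + 3\right) + \left(h{\left(1,3 \right)} - 3\right)\right)^{2} = \left(\left(4 + 6\right) \left(-3 + 3\right) + \left(\left(1 + 6 \cdot 3\right) - 3\right)\right)^{2} = \left(10 \cdot 0 + \left(\left(1 + 18\right) - 3\right)\right)^{2} = \left(0 + \left(19 - 3\right)\right)^{2} = \left(0 + 16\right)^{2} = 16^{2} = 256$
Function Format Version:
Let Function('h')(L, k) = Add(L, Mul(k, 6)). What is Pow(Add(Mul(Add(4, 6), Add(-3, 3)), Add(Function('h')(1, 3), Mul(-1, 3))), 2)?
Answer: 256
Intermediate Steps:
Function('h')(L, k) = Add(L, Mul(6, k))
Pow(Add(Mul(Add(4, 6), Add(-3, 3)), Add(Function('h')(1, 3), Mul(-1, 3))), 2) = Pow(Add(Mul(Add(4, 6), Add(-3, 3)), Add(Add(1, Mul(6, 3)), Mul(-1, 3))), 2) = Pow(Add(Mul(10, 0), Add(Add(1, 18), -3)), 2) = Pow(Add(0, Add(19, -3)), 2) = Pow(Add(0, 16), 2) = Pow(16, 2) = 256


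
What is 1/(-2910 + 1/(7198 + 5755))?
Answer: -12953/37693229 ≈ -0.00034364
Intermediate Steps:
1/(-2910 + 1/(7198 + 5755)) = 1/(-2910 + 1/12953) = 1/(-37693229/12953) = -12953/37693229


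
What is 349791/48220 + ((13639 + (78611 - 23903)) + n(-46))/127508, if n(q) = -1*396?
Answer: 2992359253/384277235 ≈ 7.7870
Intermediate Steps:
n(q) = -396
349791/48220 + ((13639 + (78611 - 23903)) + n(-46))/127508 = 349791/48220 + ((13639 + (78611 - 23903)) - 396)/127508 = 349791*(1/48220) + ((13639 + 54708) - 396)*(1/127508) = 349791/48220 + (68347 - 396)*(1/127508) = 349791/48220 + 67951*(1/127508) = 349791/48220 + 67951/127508 = 2992359253/384277235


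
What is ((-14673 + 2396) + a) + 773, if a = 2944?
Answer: -8560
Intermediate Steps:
((-14673 + 2396) + a) + 773 = ((-14673 + 2396) + 2944) + 773 = (-12277 + 2944) + 773 = -9333 + 773 = -8560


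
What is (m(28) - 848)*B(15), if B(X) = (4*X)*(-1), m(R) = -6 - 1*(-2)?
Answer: 51120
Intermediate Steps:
m(R) = -4 (m(R) = -6 + 2 = -4)
B(X) = -4*X
(m(28) - 848)*B(15) = (-4 - 848)*(-4*15) = -852*(-60) = 51120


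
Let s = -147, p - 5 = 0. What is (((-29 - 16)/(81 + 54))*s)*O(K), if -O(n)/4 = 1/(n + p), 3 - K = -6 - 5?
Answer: -196/19 ≈ -10.316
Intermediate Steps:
p = 5 (p = 5 + 0 = 5)
K = 14 (K = 3 - (-6 - 5) = 3 - 1*(-11) = 3 + 11 = 14)
O(n) = -4/(5 + n) (O(n) = -4/(n + 5) = -4/(5 + n))
(((-29 - 16)/(81 + 54))*s)*O(K) = (((-29 - 16)/(81 + 54))*(-147))*(-4/(5 + 14)) = (-45/135*(-147))*(-4/19) = (-45*1/135*(-147))*(-4*1/19) = -⅓*(-147)*(-4/19) = 49*(-4/19) = -196/19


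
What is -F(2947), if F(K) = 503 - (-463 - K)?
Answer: -3913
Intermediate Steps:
F(K) = 966 + K (F(K) = 503 + (463 + K) = 966 + K)
-F(2947) = -(966 + 2947) = -1*3913 = -3913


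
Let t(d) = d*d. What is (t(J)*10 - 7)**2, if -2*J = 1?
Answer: 81/4 ≈ 20.250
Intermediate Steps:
J = -1/2 (J = -1/2*1 = -1/2 ≈ -0.50000)
t(d) = d**2
(t(J)*10 - 7)**2 = ((-1/2)**2*10 - 7)**2 = ((1/4)*10 - 7)**2 = (5/2 - 7)**2 = (-9/2)**2 = 81/4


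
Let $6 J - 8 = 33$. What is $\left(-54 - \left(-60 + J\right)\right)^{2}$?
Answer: $\frac{25}{36} \approx 0.69444$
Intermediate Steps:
$J = \frac{41}{6}$ ($J = \frac{4}{3} + \frac{1}{6} \cdot 33 = \frac{4}{3} + \frac{11}{2} = \frac{41}{6} \approx 6.8333$)
$\left(-54 - \left(-60 + J\right)\right)^{2} = \left(-54 + \left(60 - \frac{41}{6}\right)\right)^{2} = \left(-54 + \frac{319}{6}\right)^{2} = \left(- \frac{5}{6}\right)^{2} = \frac{25}{36}$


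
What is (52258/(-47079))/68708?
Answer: -26129/1617351966 ≈ -1.6155e-5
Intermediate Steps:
(52258/(-47079))/68708 = (52258*(-1/47079))*(1/68708) = -52258/47079*1/68708 = -26129/1617351966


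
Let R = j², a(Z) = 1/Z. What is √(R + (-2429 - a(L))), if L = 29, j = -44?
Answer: I*√414642/29 ≈ 22.204*I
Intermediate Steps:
R = 1936 (R = (-44)² = 1936)
√(R + (-2429 - a(L))) = √(1936 + (-2429 - 1/29)) = √(1936 - 70442/29) = √(-14298/29) = I*√414642/29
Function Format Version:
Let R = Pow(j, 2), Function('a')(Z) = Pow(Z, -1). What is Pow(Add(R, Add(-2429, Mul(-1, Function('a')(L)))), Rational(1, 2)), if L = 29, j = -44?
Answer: Mul(Rational(1, 29), I, Pow(414642, Rational(1, 2))) ≈ Mul(22.204, I)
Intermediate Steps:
R = 1936 (R = Pow(-44, 2) = 1936)
Pow(Add(R, Add(-2429, Mul(-1, Function('a')(L)))), Rational(1, 2)) = Pow(Add(1936, Add(-2429, Mul(-1, Pow(29, -1)))), Rational(1, 2)) = Pow(Add(1936, Add(-2429, Mul(-1, Rational(1, 29)))), Rational(1, 2)) = Pow(Add(1936, Add(-2429, Rational(-1, 29))), Rational(1, 2)) = Pow(Add(1936, Rational(-70442, 29)), Rational(1, 2)) = Pow(Rational(-14298, 29), Rational(1, 2)) = Mul(Rational(1, 29), I, Pow(414642, Rational(1, 2)))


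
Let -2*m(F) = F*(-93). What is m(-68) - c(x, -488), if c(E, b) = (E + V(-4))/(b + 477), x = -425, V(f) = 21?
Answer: -35186/11 ≈ -3198.7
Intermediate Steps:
c(E, b) = (21 + E)/(477 + b) (c(E, b) = (E + 21)/(b + 477) = (21 + E)/(477 + b))
m(F) = 93*F/2 (m(F) = -F*(-93)/2 = -(-93)*F/2 = 93*F/2)
m(-68) - c(x, -488) = (93/2)*(-68) - (21 - 425)/(477 - 488) = -3162 - (-404)/(-11) = -3162 - (-1)*(-404)/11 = -3162 - 1*404/11 = -3162 - 404/11 = -35186/11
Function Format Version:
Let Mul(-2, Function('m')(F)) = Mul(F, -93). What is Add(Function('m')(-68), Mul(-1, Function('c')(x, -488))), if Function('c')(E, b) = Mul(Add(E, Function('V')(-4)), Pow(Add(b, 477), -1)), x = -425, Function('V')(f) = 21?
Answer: Rational(-35186, 11) ≈ -3198.7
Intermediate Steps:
Function('c')(E, b) = Mul(Pow(Add(477, b), -1), Add(21, E)) (Function('c')(E, b) = Mul(Add(E, 21), Pow(Add(b, 477), -1)) = Mul(Add(21, E), Pow(Add(477, b), -1)) = Mul(Pow(Add(477, b), -1), Add(21, E)))
Function('m')(F) = Mul(Rational(93, 2), F) (Function('m')(F) = Mul(Rational(-1, 2), Mul(F, -93)) = Mul(Rational(-1, 2), Mul(-93, F)) = Mul(Rational(93, 2), F))
Add(Function('m')(-68), Mul(-1, Function('c')(x, -488))) = Add(Mul(Rational(93, 2), -68), Mul(-1, Mul(Pow(Add(477, -488), -1), Add(21, -425)))) = Add(-3162, Mul(-1, Mul(Pow(-11, -1), -404))) = Add(-3162, Mul(-1, Mul(Rational(-1, 11), -404))) = Add(-3162, Mul(-1, Rational(404, 11))) = Add(-3162, Rational(-404, 11)) = Rational(-35186, 11)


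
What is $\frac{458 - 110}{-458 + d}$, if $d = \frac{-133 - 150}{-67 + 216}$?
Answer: $- \frac{51852}{68525} \approx -0.75669$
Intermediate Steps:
$d = - \frac{283}{149} \approx -1.8993$
$\frac{458 - 110}{-458 + d} = \frac{458 - 110}{-458 - \frac{283}{149}} = \frac{348}{- \frac{68525}{149}} = 348 \left(- \frac{149}{68525}\right) = - \frac{51852}{68525}$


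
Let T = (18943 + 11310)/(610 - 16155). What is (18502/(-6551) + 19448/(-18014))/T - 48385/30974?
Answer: 24540339562799455/55290880181041654 ≈ 0.44384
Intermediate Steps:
T = -30253/15545 (T = 30253/(-15545) = 30253*(-1/15545) = -30253/15545 ≈ -1.9462)
(18502/(-6551) + 19448/(-18014))/T - 48385/30974 = (18502/(-6551) + 19448/(-18014))/(-30253/15545) - 48385/30974 = (18502*(-1/6551) + 19448*(-1/18014))*(-15545/30253) - 48385*1/30974 = (-18502/6551 - 9724/9007)*(-15545/30253) - 48385/30974 = -230349438/59004857*(-15545/30253) - 48385/30974 = 3580782013710/1785073938821 - 48385/30974 = 24540339562799455/55290880181041654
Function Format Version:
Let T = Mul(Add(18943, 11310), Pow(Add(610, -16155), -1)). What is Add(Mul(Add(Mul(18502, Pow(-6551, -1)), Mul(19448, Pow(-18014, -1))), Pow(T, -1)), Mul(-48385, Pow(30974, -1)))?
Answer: Rational(24540339562799455, 55290880181041654) ≈ 0.44384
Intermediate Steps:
T = Rational(-30253, 15545) (T = Mul(30253, Pow(-15545, -1)) = Mul(30253, Rational(-1, 15545)) = Rational(-30253, 15545) ≈ -1.9462)
Add(Mul(Add(Mul(18502, Pow(-6551, -1)), Mul(19448, Pow(-18014, -1))), Pow(T, -1)), Mul(-48385, Pow(30974, -1))) = Add(Mul(Add(Mul(18502, Pow(-6551, -1)), Mul(19448, Pow(-18014, -1))), Pow(Rational(-30253, 15545), -1)), Mul(-48385, Pow(30974, -1))) = Add(Mul(Add(Mul(18502, Rational(-1, 6551)), Mul(19448, Rational(-1, 18014))), Rational(-15545, 30253)), Mul(-48385, Rational(1, 30974))) = Add(Mul(Add(Rational(-18502, 6551), Rational(-9724, 9007)), Rational(-15545, 30253)), Rational(-48385, 30974)) = Add(Mul(Rational(-230349438, 59004857), Rational(-15545, 30253)), Rational(-48385, 30974)) = Add(Rational(3580782013710, 1785073938821), Rational(-48385, 30974)) = Rational(24540339562799455, 55290880181041654)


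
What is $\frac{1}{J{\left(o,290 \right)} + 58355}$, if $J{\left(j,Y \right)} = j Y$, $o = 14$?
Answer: $\frac{1}{62415} \approx 1.6022 \cdot 10^{-5}$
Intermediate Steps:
$J{\left(j,Y \right)} = Y j$
$\frac{1}{J{\left(o,290 \right)} + 58355} = \frac{1}{290 \cdot 14 + 58355} = \frac{1}{4060 + 58355} = \frac{1}{62415}$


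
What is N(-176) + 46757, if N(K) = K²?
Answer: 77733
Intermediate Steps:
N(-176) + 46757 = (-176)² + 46757 = 30976 + 46757 = 77733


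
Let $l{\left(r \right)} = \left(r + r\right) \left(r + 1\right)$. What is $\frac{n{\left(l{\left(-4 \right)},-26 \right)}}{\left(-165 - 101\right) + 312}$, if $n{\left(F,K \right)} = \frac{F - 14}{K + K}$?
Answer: $- \frac{5}{1196} \approx -0.0041806$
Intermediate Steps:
$l{\left(r \right)} = 2 r \left(1 + r\right)$
$n{\left(F,K \right)} = \frac{-14 + F}{2 K}$ ($n{\left(F,K \right)} = \frac{F - 14}{2 K} = \left(-14 + F\right) \frac{1}{2 K} = \frac{-14 + F}{2 K}$)
$\frac{n{\left(l{\left(-4 \right)},-26 \right)}}{\left(-165 - 101\right) + 312} = \frac{\frac{1}{2} \frac{1}{-26} \left(-14 + 2 \left(-4\right) \left(1 - 4\right)\right)}{\left(-165 - 101\right) + 312} = \frac{\frac{1}{2} \left(- \frac{1}{26}\right) \left(-14 + 2 \left(-4\right) \left(-3\right)\right)}{-266 + 312} = \frac{\frac{1}{2} \left(- \frac{1}{26}\right) \left(-14 + 24\right)}{46} = \frac{1}{2} \left(- \frac{1}{26}\right) 10 \cdot \frac{1}{46} = \left(- \frac{5}{26}\right) \frac{1}{46} = - \frac{5}{1196}$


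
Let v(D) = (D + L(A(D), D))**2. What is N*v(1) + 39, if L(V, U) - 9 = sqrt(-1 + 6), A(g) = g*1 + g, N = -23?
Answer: -2376 - 460*sqrt(5) ≈ -3404.6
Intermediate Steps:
A(g) = 2*g (A(g) = g + g = 2*g)
L(V, U) = 9 + sqrt(5) (L(V, U) = 9 + sqrt(-1 + 6) = 9 + sqrt(5))
v(D) = (9 + D + sqrt(5))**2 (v(D) = (D + (9 + sqrt(5)))**2 = (9 + D + sqrt(5))**2)
N*v(1) + 39 = -23*(9 + 1 + sqrt(5))**2 + 39 = -23*(10 + sqrt(5))**2 + 39 = 39 - 23*(10 + sqrt(5))**2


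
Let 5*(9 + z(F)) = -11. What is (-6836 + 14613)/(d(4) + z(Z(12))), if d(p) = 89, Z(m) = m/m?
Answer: 38885/389 ≈ 99.961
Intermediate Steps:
Z(m) = 1
z(F) = -56/5 (z(F) = -9 + (1/5)*(-11) = -9 - 11/5 = -56/5)
(-6836 + 14613)/(d(4) + z(Z(12))) = (-6836 + 14613)/(89 - 56/5) = 7777/(389/5) = 7777*(5/389) = 38885/389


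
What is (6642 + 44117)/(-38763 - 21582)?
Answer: -50759/60345 ≈ -0.84115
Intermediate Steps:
(6642 + 44117)/(-38763 - 21582) = 50759/(-60345) = 50759*(-1/60345) = -50759/60345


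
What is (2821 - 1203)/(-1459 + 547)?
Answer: -809/456 ≈ -1.7741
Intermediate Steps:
(2821 - 1203)/(-1459 + 547) = 1618/(-912) = 1618*(-1/912) = -809/456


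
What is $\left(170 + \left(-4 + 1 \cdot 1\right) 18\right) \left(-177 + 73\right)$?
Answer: $-12064$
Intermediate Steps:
$\left(170 + \left(-4 + 1 \cdot 1\right) 18\right) \left(-177 + 73\right) = \left(170 + \left(-4 + 1\right) 18\right) \left(-104\right) = \left(170 - 54\right) \left(-104\right) = 116 \left(-104\right) = -12064$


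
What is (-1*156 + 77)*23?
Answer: -1817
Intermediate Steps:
(-1*156 + 77)*23 = (-156 + 77)*23 = -79*23 = -1817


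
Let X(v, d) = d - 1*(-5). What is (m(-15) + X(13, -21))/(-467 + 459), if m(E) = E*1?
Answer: 31/8 ≈ 3.8750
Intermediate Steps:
m(E) = E
X(v, d) = 5 + d (X(v, d) = d + 5 = 5 + d)
(m(-15) + X(13, -21))/(-467 + 459) = (-15 + (5 - 21))/(-467 + 459) = (-15 - 16)/(-8) = -31*(-1/8) = 31/8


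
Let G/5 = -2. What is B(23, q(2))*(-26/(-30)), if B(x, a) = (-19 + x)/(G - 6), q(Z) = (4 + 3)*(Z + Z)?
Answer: -13/60 ≈ -0.21667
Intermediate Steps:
q(Z) = 14*Z (q(Z) = 7*(2*Z) = 14*Z)
G = -10 (G = 5*(-2) = -10)
B(x, a) = 19/16 - x/16 (B(x, a) = (-19 + x)/(-10 - 6) = (-19 + x)/(-16) = (-19 + x)*(-1/16) = 19/16 - x/16)
B(23, q(2))*(-26/(-30)) = (19/16 - 1/16*23)*(-26/(-30)) = (19/16 - 23/16)*(-26*(-1/30)) = -¼*13/15 = -13/60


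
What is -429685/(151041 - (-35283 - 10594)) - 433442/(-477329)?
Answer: -119748579609/93994672022 ≈ -1.2740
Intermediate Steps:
-429685/(151041 - (-35283 - 10594)) - 433442/(-477329) = -429685/(151041 - 1*(-45877)) - 433442*(-1/477329) = -429685/(151041 + 45877) + 433442/477329 = -429685/196918 + 433442/477329 = -119748579609/93994672022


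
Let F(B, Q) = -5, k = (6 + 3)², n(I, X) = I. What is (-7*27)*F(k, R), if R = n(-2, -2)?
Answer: 945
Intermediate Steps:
k = 81 (k = 9² = 81)
R = -2
(-7*27)*F(k, R) = -7*27*(-5) = -189*(-5) = 945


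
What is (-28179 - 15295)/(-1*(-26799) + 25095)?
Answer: -21737/25947 ≈ -0.83775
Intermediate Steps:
(-28179 - 15295)/(-1*(-26799) + 25095) = -43474/(26799 + 25095) = -43474/51894 = -43474*1/51894 = -21737/25947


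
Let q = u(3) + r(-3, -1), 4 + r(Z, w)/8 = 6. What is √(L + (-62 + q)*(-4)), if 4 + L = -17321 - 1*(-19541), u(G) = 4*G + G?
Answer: 6*√65 ≈ 48.374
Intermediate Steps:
u(G) = 5*G
r(Z, w) = 16 (r(Z, w) = -32 + 8*6 = -32 + 48 = 16)
q = 31 (q = 5*3 + 16 = 15 + 16 = 31)
L = 2216 (L = -4 + (-17321 - 1*(-19541)) = -4 + (-17321 + 19541) = -4 + 2220 = 2216)
√(L + (-62 + q)*(-4)) = √(2216 + (-62 + 31)*(-4)) = √(2216 - 31*(-4)) = √(2216 + 124) = √2340 = 6*√65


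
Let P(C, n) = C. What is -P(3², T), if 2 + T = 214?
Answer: -9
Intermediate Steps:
T = 212 (T = -2 + 214 = 212)
-P(3², T) = -1*3² = -1*9 = -9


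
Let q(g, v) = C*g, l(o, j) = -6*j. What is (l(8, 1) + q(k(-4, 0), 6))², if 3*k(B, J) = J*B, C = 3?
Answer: 36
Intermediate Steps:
k(B, J) = B*J/3 (k(B, J) = (J*B)/3 = (B*J)/3 = B*J/3)
q(g, v) = 3*g
(l(8, 1) + q(k(-4, 0), 6))² = (-6*1 + 3*((⅓)*(-4)*0))² = (-6 + 3*0)² = (-6 + 0)² = (-6)² = 36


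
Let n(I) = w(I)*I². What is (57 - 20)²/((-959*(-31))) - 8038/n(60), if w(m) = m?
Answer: 28371149/3210732000 ≈ 0.0088363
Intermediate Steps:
n(I) = I³ (n(I) = I*I² = I³)
(57 - 20)²/((-959*(-31))) - 8038/n(60) = (57 - 20)²/((-959*(-31))) - 8038/(60³) = 37²/29729 - 8038/216000 = 1369*(1/29729) - 8038*1/216000 = 1369/29729 - 4019/108000 = 28371149/3210732000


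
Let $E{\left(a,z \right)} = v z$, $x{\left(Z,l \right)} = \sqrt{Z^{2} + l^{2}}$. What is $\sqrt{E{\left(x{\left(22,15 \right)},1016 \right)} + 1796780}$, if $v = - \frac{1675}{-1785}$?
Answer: $\frac{2 \sqrt{57279830685}}{357} \approx 1340.8$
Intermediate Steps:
$v = \frac{335}{357}$ ($v = \left(-1675\right) \left(- \frac{1}{1785}\right) = \frac{335}{357} \approx 0.93838$)
$E{\left(a,z \right)} = \frac{335 z}{357}$
$\sqrt{E{\left(x{\left(22,15 \right)},1016 \right)} + 1796780} = \sqrt{\frac{335}{357} \cdot 1016 + 1796780} = \sqrt{\frac{340360}{357} + 1796780} = \sqrt{\frac{641790820}{357}} = \frac{2 \sqrt{57279830685}}{357}$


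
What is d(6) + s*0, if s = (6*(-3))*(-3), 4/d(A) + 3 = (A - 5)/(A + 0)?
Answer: -24/17 ≈ -1.4118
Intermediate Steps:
d(A) = 4/(-3 + (-5 + A)/A) (d(A) = 4/(-3 + (A - 5)/(A + 0)) = 4/(-3 + (-5 + A)/A))
s = 54 (s = -18*(-3) = 54)
d(6) + s*0 = -4*6/(5 + 2*6) + 54*0 = -4*6/(5 + 12) + 0 = -4*6/17 + 0 = -4*6*1/17 + 0 = -24/17 + 0 = -24/17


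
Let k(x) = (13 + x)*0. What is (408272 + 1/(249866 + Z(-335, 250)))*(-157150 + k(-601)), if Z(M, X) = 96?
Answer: -8018774061127375/124981 ≈ -6.4160e+10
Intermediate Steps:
k(x) = 0
(408272 + 1/(249866 + Z(-335, 250)))*(-157150 + k(-601)) = (408272 + 1/(249866 + 96))*(-157150 + 0) = (408272 + 1/249962)*(-157150) = (102052485665/249962)*(-157150) = -8018774061127375/124981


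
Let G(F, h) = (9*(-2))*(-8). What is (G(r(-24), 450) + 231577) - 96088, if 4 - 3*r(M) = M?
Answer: 135633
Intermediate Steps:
r(M) = 4/3 - M/3
G(F, h) = 144 (G(F, h) = -18*(-8) = 144)
(G(r(-24), 450) + 231577) - 96088 = (144 + 231577) - 96088 = 231721 - 96088 = 135633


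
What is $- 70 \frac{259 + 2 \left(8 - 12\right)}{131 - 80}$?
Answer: $- \frac{17570}{51} \approx -344.51$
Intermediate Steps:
$- 70 \frac{259 + 2 \left(8 - 12\right)}{131 - 80} = - 70 \frac{259 + 2 \left(-4\right)}{51} = - 70 \left(259 - 8\right) \frac{1}{51} = - 70 \cdot 251 \cdot \frac{1}{51} = \left(-70\right) \frac{251}{51} = - \frac{17570}{51}$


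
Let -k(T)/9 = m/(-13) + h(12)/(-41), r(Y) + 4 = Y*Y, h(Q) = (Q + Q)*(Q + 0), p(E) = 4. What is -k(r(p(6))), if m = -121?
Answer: 10953/533 ≈ 20.550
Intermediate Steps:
h(Q) = 2*Q² (h(Q) = (2*Q)*Q = 2*Q²)
r(Y) = -4 + Y² (r(Y) = -4 + Y*Y = -4 + Y²)
k(T) = -10953/533 (k(T) = -9*(-121/(-13) + (2*12²)/(-41)) = -9*(-121*(-1/13) + (2*144)*(-1/41)) = -9*(121/13 + 288*(-1/41)) = -9*(121/13 - 288/41) = -9*1217/533 = -10953/533)
-k(r(p(6))) = -1*(-10953/533) = 10953/533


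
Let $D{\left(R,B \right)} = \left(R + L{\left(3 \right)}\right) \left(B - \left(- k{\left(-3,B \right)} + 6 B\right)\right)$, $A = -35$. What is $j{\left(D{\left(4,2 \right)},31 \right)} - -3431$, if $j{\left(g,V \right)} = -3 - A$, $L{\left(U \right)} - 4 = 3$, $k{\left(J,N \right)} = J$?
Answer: $3463$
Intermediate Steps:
$L{\left(U \right)} = 7$ ($L{\left(U \right)} = 4 + 3 = 7$)
$D{\left(R,B \right)} = \left(-3 - 5 B\right) \left(7 + R\right)$ ($D{\left(R,B \right)} = \left(R + 7\right) \left(B - \left(3 + 6 B\right)\right) = \left(7 + R\right) \left(B - \left(3 + 6 B\right)\right) = \left(7 + R\right) \left(-3 - 5 B\right) = \left(-3 - 5 B\right) \left(7 + R\right)$)
$j{\left(g,V \right)} = 32$ ($j{\left(g,V \right)} = -3 - -35 = -3 + 35 = 32$)
$j{\left(D{\left(4,2 \right)},31 \right)} - -3431 = 32 - -3431 = 32 + 3431 = 3463$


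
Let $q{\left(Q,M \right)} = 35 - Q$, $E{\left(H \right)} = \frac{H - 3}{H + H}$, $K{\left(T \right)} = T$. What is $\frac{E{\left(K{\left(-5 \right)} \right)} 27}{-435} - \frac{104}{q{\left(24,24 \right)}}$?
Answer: $- \frac{75796}{7975} \approx -9.5042$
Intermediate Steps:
$E{\left(H \right)} = \frac{-3 + H}{2 H}$
$\frac{E{\left(K{\left(-5 \right)} \right)} 27}{-435} - \frac{104}{q{\left(24,24 \right)}} = \frac{\frac{-3 - 5}{2 \left(-5\right)} 27}{-435} - \frac{104}{35 - 24} = \frac{1}{2} \left(- \frac{1}{5}\right) \left(-8\right) 27 \left(- \frac{1}{435}\right) - \frac{104}{35 - 24} = \frac{4}{5} \cdot 27 \left(- \frac{1}{435}\right) - \frac{104}{11} = \frac{108}{5} \left(- \frac{1}{435}\right) - \frac{104}{11} = - \frac{36}{725} - \frac{104}{11} = - \frac{75796}{7975}$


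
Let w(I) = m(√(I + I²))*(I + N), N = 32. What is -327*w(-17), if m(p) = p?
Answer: -19620*√17 ≈ -80895.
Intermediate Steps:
w(I) = √(I + I²)*(32 + I) (w(I) = √(I + I²)*(I + 32) = √(I + I²)*(32 + I))
-327*w(-17) = -327*√(-17*(1 - 17))*(32 - 17) = -327*√(-17*(-16))*15 = -327*√272*15 = -327*4*√17*15 = -19620*√17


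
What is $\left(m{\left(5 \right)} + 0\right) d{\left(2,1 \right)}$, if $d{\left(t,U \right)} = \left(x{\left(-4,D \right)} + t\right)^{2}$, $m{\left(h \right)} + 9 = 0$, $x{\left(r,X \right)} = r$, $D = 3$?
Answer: $-36$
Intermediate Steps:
$m{\left(h \right)} = -9$ ($m{\left(h \right)} = -9 + 0 = -9$)
$d{\left(t,U \right)} = \left(-4 + t\right)^{2}$
$\left(m{\left(5 \right)} + 0\right) d{\left(2,1 \right)} = \left(-9 + 0\right) \left(-4 + 2\right)^{2} = - 9 \left(-2\right)^{2} = \left(-9\right) 4 = -36$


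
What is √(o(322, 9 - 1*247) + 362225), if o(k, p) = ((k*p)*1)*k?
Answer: I*√24314567 ≈ 4931.0*I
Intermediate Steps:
o(k, p) = p*k² (o(k, p) = (k*p)*k = p*k²)
√(o(322, 9 - 1*247) + 362225) = √((9 - 1*247)*322² + 362225) = √((9 - 247)*103684 + 362225) = √(-238*103684 + 362225) = √(-24676792 + 362225) = √(-24314567) = I*√24314567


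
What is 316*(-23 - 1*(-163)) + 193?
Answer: 44433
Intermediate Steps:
316*(-23 - 1*(-163)) + 193 = 316*(-23 + 163) + 193 = 316*140 + 193 = 44240 + 193 = 44433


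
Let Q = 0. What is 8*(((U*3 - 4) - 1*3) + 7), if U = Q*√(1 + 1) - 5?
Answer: -120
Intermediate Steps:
U = -5 (U = 0*√(1 + 1) - 5 = 0*√2 - 5 = 0 - 5 = -5)
8*(((U*3 - 4) - 1*3) + 7) = 8*(((-5*3 - 4) - 1*3) + 7) = 8*(((-15 - 4) - 3) + 7) = 8*((-19 - 3) + 7) = 8*(-22 + 7) = 8*(-15) = -120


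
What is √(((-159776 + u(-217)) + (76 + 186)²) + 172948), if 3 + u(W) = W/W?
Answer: √81814 ≈ 286.03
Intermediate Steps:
u(W) = -2 (u(W) = -3 + W/W = -3 + 1 = -2)
√(((-159776 + u(-217)) + (76 + 186)²) + 172948) = √(((-159776 - 2) + (76 + 186)²) + 172948) = √((-159778 + 262²) + 172948) = √((-159778 + 68644) + 172948) = √(-91134 + 172948) = √81814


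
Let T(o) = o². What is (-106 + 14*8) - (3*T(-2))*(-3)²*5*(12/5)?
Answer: -1290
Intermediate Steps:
(-106 + 14*8) - (3*T(-2))*(-3)²*5*(12/5) = (-106 + 14*8) - (3*(-2)²)*(-3)²*5*(12/5) = (-106 + 112) - (3*4)*9*5*(12*(⅕)) = 6 - 12*9*5*(12/5) = 6 - 108*12 = 6 - 1*1296 = 6 - 1296 = -1290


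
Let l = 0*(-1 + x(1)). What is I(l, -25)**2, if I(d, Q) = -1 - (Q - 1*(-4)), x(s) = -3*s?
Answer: 400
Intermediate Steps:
l = 0 (l = 0*(-1 - 3*1) = 0*(-1 - 3) = 0*(-4) = 0)
I(d, Q) = -5 - Q (I(d, Q) = -1 - (Q + 4) = -1 - (4 + Q) = -1 + (-4 - Q) = -5 - Q)
I(l, -25)**2 = (-5 - 1*(-25))**2 = (-5 + 25)**2 = 20**2 = 400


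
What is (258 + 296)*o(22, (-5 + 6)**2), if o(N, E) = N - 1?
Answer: 11634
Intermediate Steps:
o(N, E) = -1 + N
(258 + 296)*o(22, (-5 + 6)**2) = (258 + 296)*(-1 + 22) = 554*21 = 11634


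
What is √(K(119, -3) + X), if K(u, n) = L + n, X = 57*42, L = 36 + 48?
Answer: 15*√11 ≈ 49.749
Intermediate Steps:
L = 84
X = 2394
K(u, n) = 84 + n
√(K(119, -3) + X) = √((84 - 3) + 2394) = √(81 + 2394) = √2475 = 15*√11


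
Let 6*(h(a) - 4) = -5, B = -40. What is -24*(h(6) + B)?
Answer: 884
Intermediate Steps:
h(a) = 19/6 (h(a) = 4 + (⅙)*(-5) = 4 - ⅚ = 19/6)
-24*(h(6) + B) = -24*(19/6 - 40) = -24*(-221/6) = 884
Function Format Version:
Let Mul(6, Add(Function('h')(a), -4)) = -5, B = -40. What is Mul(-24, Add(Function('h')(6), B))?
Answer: 884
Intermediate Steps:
Function('h')(a) = Rational(19, 6) (Function('h')(a) = Add(4, Mul(Rational(1, 6), -5)) = Add(4, Rational(-5, 6)) = Rational(19, 6))
Mul(-24, Add(Function('h')(6), B)) = Mul(-24, Add(Rational(19, 6), -40)) = Mul(-24, Rational(-221, 6)) = 884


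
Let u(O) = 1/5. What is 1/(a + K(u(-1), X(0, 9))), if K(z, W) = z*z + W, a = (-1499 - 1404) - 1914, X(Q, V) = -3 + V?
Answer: -25/120274 ≈ -0.00020786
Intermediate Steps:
u(O) = ⅕
a = -4817 (a = -2903 - 1914 = -4817)
K(z, W) = W + z² (K(z, W) = z² + W = W + z²)
1/(a + K(u(-1), X(0, 9))) = 1/(-4817 + ((-3 + 9) + (⅕)²)) = 1/(-4817 + (6 + 1/25)) = 1/(-4817 + 151/25) = 1/(-120274/25) = -25/120274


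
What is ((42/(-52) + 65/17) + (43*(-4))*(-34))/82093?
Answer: 5891/82654 ≈ 0.071273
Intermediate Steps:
((42/(-52) + 65/17) + (43*(-4))*(-34))/82093 = ((42*(-1/52) + 65*(1/17)) - 172*(-34))*(1/82093) = ((-21/26 + 65/17) + 5848)*(1/82093) = (1333/442 + 5848)*(1/82093) = (2586149/442)*(1/82093) = 5891/82654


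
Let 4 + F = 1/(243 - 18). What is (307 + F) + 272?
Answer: 129376/225 ≈ 575.00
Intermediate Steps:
F = -899/225 (F = -4 + 1/(243 - 18) = -4 + 1/225 = -899/225 ≈ -3.9956)
(307 + F) + 272 = (307 - 899/225) + 272 = 68176/225 + 272 = 129376/225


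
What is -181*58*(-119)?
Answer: 1249262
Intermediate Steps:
-181*58*(-119) = -10498*(-119) = 1249262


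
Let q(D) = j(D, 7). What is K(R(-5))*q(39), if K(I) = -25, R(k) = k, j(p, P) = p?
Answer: -975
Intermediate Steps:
q(D) = D
K(R(-5))*q(39) = -25*39 = -975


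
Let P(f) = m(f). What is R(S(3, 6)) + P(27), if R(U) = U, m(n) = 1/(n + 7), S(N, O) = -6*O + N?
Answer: -1121/34 ≈ -32.971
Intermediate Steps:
S(N, O) = N - 6*O
m(n) = 1/(7 + n)
P(f) = 1/(7 + f)
R(S(3, 6)) + P(27) = (3 - 6*6) + 1/(7 + 27) = (3 - 36) + 1/34 = -33 + 1/34 = -1121/34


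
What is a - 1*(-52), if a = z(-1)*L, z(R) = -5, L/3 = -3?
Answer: 97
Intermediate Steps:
L = -9 (L = 3*(-3) = -9)
a = 45 (a = -5*(-9) = 45)
a - 1*(-52) = 45 - 1*(-52) = 45 + 52 = 97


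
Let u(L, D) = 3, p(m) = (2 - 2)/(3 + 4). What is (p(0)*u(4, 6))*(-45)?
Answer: 0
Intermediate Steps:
p(m) = 0 (p(m) = 0/7 = 0*(⅐) = 0)
(p(0)*u(4, 6))*(-45) = (0*3)*(-45) = 0*(-45) = 0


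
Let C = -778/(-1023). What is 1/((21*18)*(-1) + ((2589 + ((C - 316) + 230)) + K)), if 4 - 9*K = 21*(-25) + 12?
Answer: 3069/6700256 ≈ 0.00045804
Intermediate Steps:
C = 778/1023 (C = -778*(-1/1023) = 778/1023 ≈ 0.76051)
K = 517/9 (K = 4/9 - (21*(-25) + 12)/9 = 4/9 - (-525 + 12)/9 = 4/9 - ⅑*(-513) = 4/9 + 57 = 517/9 ≈ 57.444)
1/((21*18)*(-1) + ((2589 + ((C - 316) + 230)) + K)) = 1/((21*18)*(-1) + ((2589 + ((778/1023 - 316) + 230)) + 517/9)) = 1/(378*(-1) + ((2589 + (-322490/1023 + 230)) + 517/9)) = 1/(-378 + ((2589 - 87200/1023) + 517/9)) = 1/(-378 + (2561347/1023 + 517/9)) = 1/(-378 + 7860338/3069) = 1/(6700256/3069) = 3069/6700256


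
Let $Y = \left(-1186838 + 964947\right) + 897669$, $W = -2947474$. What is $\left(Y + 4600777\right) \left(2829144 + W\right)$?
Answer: $-624374753150$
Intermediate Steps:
$Y = 675778$ ($Y = -221891 + 897669 = 675778$)
$\left(Y + 4600777\right) \left(2829144 + W\right) = \left(675778 + 4600777\right) \left(2829144 - 2947474\right) = 5276555 \left(-118330\right) = -624374753150$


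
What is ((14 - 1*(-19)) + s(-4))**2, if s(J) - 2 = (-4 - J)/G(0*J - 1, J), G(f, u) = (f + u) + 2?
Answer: 1225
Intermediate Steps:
G(f, u) = 2 + f + u
s(J) = 2 + (-4 - J)/(1 + J) (s(J) = 2 + (-4 - J)/(2 + (0*J - 1) + J) = 2 + (-4 - J)/(2 + (0 - 1) + J) = 2 + (-4 - J)/(2 - 1 + J) = 2 + (-4 - J)/(1 + J))
((14 - 1*(-19)) + s(-4))**2 = ((14 - 1*(-19)) + (-2 - 4)/(1 - 4))**2 = ((14 + 19) - 6/(-3))**2 = (33 - 1/3*(-6))**2 = (33 + 2)**2 = 35**2 = 1225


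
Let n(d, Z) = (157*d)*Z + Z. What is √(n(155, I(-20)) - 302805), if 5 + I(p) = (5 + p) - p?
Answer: 3*I*√33645 ≈ 550.28*I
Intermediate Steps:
I(p) = 0 (I(p) = -5 + ((5 + p) - p) = -5 + 5 = 0)
n(d, Z) = Z + 157*Z*d (n(d, Z) = 157*Z*d + Z = Z + 157*Z*d)
√(n(155, I(-20)) - 302805) = √(0*(1 + 157*155) - 302805) = √(0*(1 + 24335) - 302805) = √(0*24336 - 302805) = √(0 - 302805) = √(-302805) = 3*I*√33645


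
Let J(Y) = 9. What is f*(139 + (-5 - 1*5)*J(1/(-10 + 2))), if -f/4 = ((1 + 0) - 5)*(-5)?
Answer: -3920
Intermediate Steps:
f = -80 (f = -4*((1 + 0) - 5)*(-5) = -4*(1 - 5)*(-5) = -(-16)*(-5) = -4*20 = -80)
f*(139 + (-5 - 1*5)*J(1/(-10 + 2))) = -80*(139 + (-5 - 1*5)*9) = -80*(139 + (-5 - 5)*9) = -80*(139 - 10*9) = -80*(139 - 90) = -80*49 = -3920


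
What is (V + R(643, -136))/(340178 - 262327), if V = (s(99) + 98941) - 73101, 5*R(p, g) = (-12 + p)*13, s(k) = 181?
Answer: 138308/389255 ≈ 0.35531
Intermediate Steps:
R(p, g) = -156/5 + 13*p/5 (R(p, g) = ((-12 + p)*13)/5 = (-156 + 13*p)/5 = -156/5 + 13*p/5)
V = 26021 (V = (181 + 98941) - 73101 = 99122 - 73101 = 26021)
(V + R(643, -136))/(340178 - 262327) = (26021 + (-156/5 + (13/5)*643))/(340178 - 262327) = (26021 + (-156/5 + 8359/5))/77851 = (26021 + 8203/5)*(1/77851) = (138308/5)*(1/77851) = 138308/389255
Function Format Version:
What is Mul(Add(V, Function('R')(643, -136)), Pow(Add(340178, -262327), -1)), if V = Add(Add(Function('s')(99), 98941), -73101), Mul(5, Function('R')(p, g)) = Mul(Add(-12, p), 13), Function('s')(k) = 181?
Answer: Rational(138308, 389255) ≈ 0.35531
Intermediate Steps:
Function('R')(p, g) = Add(Rational(-156, 5), Mul(Rational(13, 5), p)) (Function('R')(p, g) = Mul(Rational(1, 5), Mul(Add(-12, p), 13)) = Mul(Rational(1, 5), Add(-156, Mul(13, p))) = Add(Rational(-156, 5), Mul(Rational(13, 5), p)))
V = 26021 (V = Add(Add(181, 98941), -73101) = Add(99122, -73101) = 26021)
Mul(Add(V, Function('R')(643, -136)), Pow(Add(340178, -262327), -1)) = Mul(Add(26021, Add(Rational(-156, 5), Mul(Rational(13, 5), 643))), Pow(Add(340178, -262327), -1)) = Mul(Add(26021, Add(Rational(-156, 5), Rational(8359, 5))), Pow(77851, -1)) = Mul(Add(26021, Rational(8203, 5)), Rational(1, 77851)) = Mul(Rational(138308, 5), Rational(1, 77851)) = Rational(138308, 389255)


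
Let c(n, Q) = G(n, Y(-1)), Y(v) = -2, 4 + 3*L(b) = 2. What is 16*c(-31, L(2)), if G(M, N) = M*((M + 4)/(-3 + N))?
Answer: -13392/5 ≈ -2678.4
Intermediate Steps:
L(b) = -⅔ (L(b) = -4/3 + (⅓)*2 = -4/3 + ⅔ = -⅔)
G(M, N) = M*(4 + M)/(-3 + N) (G(M, N) = M*((4 + M)/(-3 + N)) = M*(4 + M)/(-3 + N))
c(n, Q) = -n*(4 + n)/5 (c(n, Q) = n*(4 + n)/(-3 - 2) = n*(4 + n)/(-5) = n*(-⅕)*(4 + n) = -n*(4 + n)/5)
16*c(-31, L(2)) = 16*(-⅕*(-31)*(4 - 31)) = 16*(-⅕*(-31)*(-27)) = 16*(-837/5) = -13392/5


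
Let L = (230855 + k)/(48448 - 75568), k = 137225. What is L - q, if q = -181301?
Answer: 61456438/339 ≈ 1.8129e+5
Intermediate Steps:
L = -4601/339 (L = (230855 + 137225)/(48448 - 75568) = 368080/(-27120) = 368080*(-1/27120) = -4601/339 ≈ -13.572)
L - q = -4601/339 - 1*(-181301) = -4601/339 + 181301 = 61456438/339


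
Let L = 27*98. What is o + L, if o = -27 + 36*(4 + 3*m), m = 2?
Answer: 2979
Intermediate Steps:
L = 2646
o = 333 (o = -27 + 36*(4 + 3*2) = -27 + 36*(4 + 6) = -27 + 36*10 = -27 + 360 = 333)
o + L = 333 + 2646 = 2979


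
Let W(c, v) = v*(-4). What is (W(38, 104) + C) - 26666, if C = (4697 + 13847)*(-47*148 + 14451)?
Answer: 138960198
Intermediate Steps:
W(c, v) = -4*v
C = 138987280 (C = 18544*(-6956 + 14451) = 18544*7495 = 138987280)
(W(38, 104) + C) - 26666 = (-4*104 + 138987280) - 26666 = (-416 + 138987280) - 26666 = 138986864 - 26666 = 138960198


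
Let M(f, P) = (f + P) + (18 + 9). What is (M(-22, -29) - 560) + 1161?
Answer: 577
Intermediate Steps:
M(f, P) = 27 + P + f (M(f, P) = (P + f) + 27 = 27 + P + f)
(M(-22, -29) - 560) + 1161 = ((27 - 29 - 22) - 560) + 1161 = (-24 - 560) + 1161 = -584 + 1161 = 577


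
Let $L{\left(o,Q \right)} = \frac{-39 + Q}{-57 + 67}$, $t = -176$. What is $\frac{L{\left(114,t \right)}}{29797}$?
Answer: $- \frac{43}{59594} \approx -0.00072155$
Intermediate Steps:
$L{\left(o,Q \right)} = - \frac{39}{10} + \frac{Q}{10}$ ($L{\left(o,Q \right)} = \frac{-39 + Q}{10} = \left(-39 + Q\right) \frac{1}{10} = - \frac{39}{10} + \frac{Q}{10}$)
$\frac{L{\left(114,t \right)}}{29797} = \frac{- \frac{39}{10} + \frac{1}{10} \left(-176\right)}{29797} = \left(- \frac{39}{10} - \frac{88}{5}\right) \frac{1}{29797} = \left(- \frac{43}{2}\right) \frac{1}{29797} = - \frac{43}{59594}$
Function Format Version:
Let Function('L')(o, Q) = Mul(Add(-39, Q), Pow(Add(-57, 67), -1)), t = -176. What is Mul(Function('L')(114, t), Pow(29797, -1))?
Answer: Rational(-43, 59594) ≈ -0.00072155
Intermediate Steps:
Function('L')(o, Q) = Add(Rational(-39, 10), Mul(Rational(1, 10), Q)) (Function('L')(o, Q) = Mul(Add(-39, Q), Pow(10, -1)) = Mul(Add(-39, Q), Rational(1, 10)) = Add(Rational(-39, 10), Mul(Rational(1, 10), Q)))
Mul(Function('L')(114, t), Pow(29797, -1)) = Mul(Add(Rational(-39, 10), Mul(Rational(1, 10), -176)), Pow(29797, -1)) = Mul(Add(Rational(-39, 10), Rational(-88, 5)), Rational(1, 29797)) = Mul(Rational(-43, 2), Rational(1, 29797)) = Rational(-43, 59594)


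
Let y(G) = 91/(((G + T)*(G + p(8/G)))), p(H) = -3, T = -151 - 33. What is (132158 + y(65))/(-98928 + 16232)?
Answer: -139294519/87161584 ≈ -1.5981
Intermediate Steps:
T = -184
y(G) = 91/((-184 + G)*(-3 + G)) (y(G) = 91/(((G - 184)*(G - 3))) = 91/(((-184 + G)*(-3 + G))) = 91*(1/((-184 + G)*(-3 + G))) = 91/((-184 + G)*(-3 + G)))
(132158 + y(65))/(-98928 + 16232) = (132158 + 91/(552 + 65**2 - 187*65))/(-98928 + 16232) = (132158 + 91/(552 + 4225 - 12155))/(-82696) = (132158 + 91/(-7378))*(-1/82696) = (132158 + 91*(-1/7378))*(-1/82696) = (132158 - 13/1054)*(-1/82696) = (139294519/1054)*(-1/82696) = -139294519/87161584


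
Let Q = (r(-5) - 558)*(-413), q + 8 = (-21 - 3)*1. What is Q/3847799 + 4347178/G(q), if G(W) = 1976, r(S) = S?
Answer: 8363763309383/3801625412 ≈ 2200.1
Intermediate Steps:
q = -32 (q = -8 + (-21 - 3)*1 = -8 - 24*1 = -8 - 24 = -32)
Q = 232519 (Q = (-5 - 558)*(-413) = -563*(-413) = 232519)
Q/3847799 + 4347178/G(q) = 232519/3847799 + 4347178/1976 = 232519*(1/3847799) + 4347178*(1/1976) = 232519/3847799 + 2173589/988 = 8363763309383/3801625412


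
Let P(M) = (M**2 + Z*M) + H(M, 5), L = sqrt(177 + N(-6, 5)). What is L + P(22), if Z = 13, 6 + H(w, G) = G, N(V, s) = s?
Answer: 769 + sqrt(182) ≈ 782.49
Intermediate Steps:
L = sqrt(182) (L = sqrt(177 + 5) = sqrt(182) ≈ 13.491)
H(w, G) = -6 + G
P(M) = -1 + M**2 + 13*M (P(M) = (M**2 + 13*M) + (-6 + 5) = (M**2 + 13*M) - 1 = -1 + M**2 + 13*M)
L + P(22) = sqrt(182) + (-1 + 22**2 + 13*22) = sqrt(182) + (-1 + 484 + 286) = sqrt(182) + 769 = 769 + sqrt(182)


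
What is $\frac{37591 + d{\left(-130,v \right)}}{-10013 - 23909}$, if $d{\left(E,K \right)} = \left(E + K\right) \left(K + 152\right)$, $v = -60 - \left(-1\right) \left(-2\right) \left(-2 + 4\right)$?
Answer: $- \frac{20519}{33922} \approx -0.60489$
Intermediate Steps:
$v = -64$ ($v = -60 - 2 \cdot 2 = -60 - 4 = -64$)
$d{\left(E,K \right)} = \left(152 + K\right) \left(E + K\right)$ ($d{\left(E,K \right)} = \left(E + K\right) \left(152 + K\right) = \left(152 + K\right) \left(E + K\right)$)
$\frac{37591 + d{\left(-130,v \right)}}{-10013 - 23909} = \frac{37591 + \left(\left(-64\right)^{2} + 152 \left(-130\right) + 152 \left(-64\right) - -8320\right)}{-10013 - 23909} = \frac{37591 + \left(4096 - 19760 - 9728 + 8320\right)}{-33922} = \left(37591 - 17072\right) \left(- \frac{1}{33922}\right) = 20519 \left(- \frac{1}{33922}\right) = - \frac{20519}{33922}$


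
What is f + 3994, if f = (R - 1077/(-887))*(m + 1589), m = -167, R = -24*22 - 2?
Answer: -663422248/887 ≈ -7.4794e+5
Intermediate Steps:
R = -530 (R = -528 - 2 = -530)
f = -666964926/887 (f = (-530 - 1077/(-887))*(-167 + 1589) = (-530 - 1077*(-1/887))*1422 = (-530 + 1077/887)*1422 = -469033/887*1422 = -666964926/887 ≈ -7.5193e+5)
f + 3994 = -666964926/887 + 3994 = -663422248/887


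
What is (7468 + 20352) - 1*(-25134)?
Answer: 52954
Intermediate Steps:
(7468 + 20352) - 1*(-25134) = 27820 + 25134 = 52954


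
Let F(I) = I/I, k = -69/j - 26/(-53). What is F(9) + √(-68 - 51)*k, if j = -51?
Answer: 1 + 1661*I*√119/901 ≈ 1.0 + 20.11*I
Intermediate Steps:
k = 1661/901 (k = -69/(-51) - 26/(-53) = -69*(-1/51) - 26*(-1/53) = 23/17 + 26/53 = 1661/901 ≈ 1.8435)
F(I) = 1
F(9) + √(-68 - 51)*k = 1 + √(-68 - 51)*(1661/901) = 1 + √(-119)*(1661/901) = 1 + (I*√119)*(1661/901) = 1 + 1661*I*√119/901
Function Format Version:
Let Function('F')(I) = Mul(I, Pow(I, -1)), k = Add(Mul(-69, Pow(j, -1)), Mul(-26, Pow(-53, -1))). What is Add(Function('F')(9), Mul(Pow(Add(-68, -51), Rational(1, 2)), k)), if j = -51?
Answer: Add(1, Mul(Rational(1661, 901), I, Pow(119, Rational(1, 2)))) ≈ Add(1.0000, Mul(20.110, I))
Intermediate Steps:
k = Rational(1661, 901) (k = Add(Mul(-69, Pow(-51, -1)), Mul(-26, Pow(-53, -1))) = Add(Mul(-69, Rational(-1, 51)), Mul(-26, Rational(-1, 53))) = Add(Rational(23, 17), Rational(26, 53)) = Rational(1661, 901) ≈ 1.8435)
Function('F')(I) = 1
Add(Function('F')(9), Mul(Pow(Add(-68, -51), Rational(1, 2)), k)) = Add(1, Mul(Pow(Add(-68, -51), Rational(1, 2)), Rational(1661, 901))) = Add(1, Mul(Pow(-119, Rational(1, 2)), Rational(1661, 901))) = Add(1, Mul(Mul(I, Pow(119, Rational(1, 2))), Rational(1661, 901))) = Add(1, Mul(Rational(1661, 901), I, Pow(119, Rational(1, 2))))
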